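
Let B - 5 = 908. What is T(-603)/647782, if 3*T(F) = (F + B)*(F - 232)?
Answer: -129425/971673 ≈ -0.13320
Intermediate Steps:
B = 913 (B = 5 + 908 = 913)
T(F) = (-232 + F)*(913 + F)/3 (T(F) = ((F + 913)*(F - 232))/3 = ((913 + F)*(-232 + F))/3 = ((-232 + F)*(913 + F))/3 = (-232 + F)*(913 + F)/3)
T(-603)/647782 = (-211816/3 + 227*(-603) + (⅓)*(-603)²)/647782 = (-211816/3 - 136881 + (⅓)*363609)*(1/647782) = (-211816/3 - 136881 + 121203)*(1/647782) = -258850/3*1/647782 = -129425/971673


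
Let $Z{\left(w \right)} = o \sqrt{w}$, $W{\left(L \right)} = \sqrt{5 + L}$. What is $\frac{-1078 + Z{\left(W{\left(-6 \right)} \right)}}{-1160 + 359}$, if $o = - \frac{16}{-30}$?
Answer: $\frac{1078}{801} - \frac{8 \sqrt{i}}{12015} \approx 1.3453 - 0.00047082 i$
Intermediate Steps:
$o = \frac{8}{15}$ ($o = \left(-16\right) \left(- \frac{1}{30}\right) = \frac{8}{15} \approx 0.53333$)
$Z{\left(w \right)} = \frac{8 \sqrt{w}}{15}$
$\frac{-1078 + Z{\left(W{\left(-6 \right)} \right)}}{-1160 + 359} = \frac{-1078 + \frac{8 \sqrt{\sqrt{5 - 6}}}{15}}{-1160 + 359} = \frac{-1078 + \frac{8 \sqrt{\sqrt{-1}}}{15}}{-801} = \left(-1078 + \frac{8 \sqrt{i}}{15}\right) \left(- \frac{1}{801}\right) = \frac{1078}{801} - \frac{8 \sqrt{i}}{12015}$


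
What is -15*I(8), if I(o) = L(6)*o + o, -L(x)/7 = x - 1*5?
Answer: 720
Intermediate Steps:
L(x) = 35 - 7*x (L(x) = -7*(x - 1*5) = -7*(x - 5) = -7*(-5 + x) = 35 - 7*x)
I(o) = -6*o (I(o) = (35 - 7*6)*o + o = (35 - 42)*o + o = -7*o + o = -6*o)
-15*I(8) = -(-90)*8 = -15*(-48) = 720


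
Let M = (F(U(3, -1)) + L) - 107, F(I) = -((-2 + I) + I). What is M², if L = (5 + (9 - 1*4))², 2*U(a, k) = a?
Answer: 64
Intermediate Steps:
U(a, k) = a/2
F(I) = 2 - 2*I (F(I) = -(-2 + 2*I) = 2 - 2*I)
L = 100 (L = (5 + (9 - 4))² = (5 + 5)² = 10² = 100)
M = -8 (M = ((2 - 3) + 100) - 107 = (-1 + 100) - 107 = 99 - 107 = -8)
M² = (-8)² = 64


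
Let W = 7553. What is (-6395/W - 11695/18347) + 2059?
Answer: 40731434167/19796413 ≈ 2057.5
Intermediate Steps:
(-6395/W - 11695/18347) + 2059 = (-6395/7553 - 11695/18347) + 2059 = -29380200/19796413 + 2059 = 40731434167/19796413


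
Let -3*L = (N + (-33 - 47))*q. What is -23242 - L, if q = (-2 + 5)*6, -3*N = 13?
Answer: -23748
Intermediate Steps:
N = -13/3 (N = -⅓*13 = -13/3 ≈ -4.3333)
q = 18 (q = 3*6 = 18)
L = 506 (L = -(-13/3 + (-33 - 47))*18/3 = -(-13/3 - 80)*18/3 = -(-253)*18/9 = -⅓*(-1518) = 506)
-23242 - L = -23242 - 1*506 = -23242 - 506 = -23748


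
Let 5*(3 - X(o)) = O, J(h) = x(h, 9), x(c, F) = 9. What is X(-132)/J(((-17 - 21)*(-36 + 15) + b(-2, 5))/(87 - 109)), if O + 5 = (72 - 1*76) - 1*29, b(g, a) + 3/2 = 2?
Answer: 53/45 ≈ 1.1778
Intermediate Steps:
b(g, a) = ½ (b(g, a) = -3/2 + 2 = ½)
J(h) = 9
O = -38 (O = -5 + ((72 - 1*76) - 1*29) = -5 + ((72 - 76) - 29) = -5 + (-4 - 29) = -5 - 33 = -38)
X(o) = 53/5 (X(o) = 3 - ⅕*(-38) = 3 + 38/5 = 53/5)
X(-132)/J(((-17 - 21)*(-36 + 15) + b(-2, 5))/(87 - 109)) = (53/5)/9 = (53/5)*(⅑) = 53/45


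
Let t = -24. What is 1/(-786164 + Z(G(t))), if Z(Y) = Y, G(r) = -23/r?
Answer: -24/18867913 ≈ -1.2720e-6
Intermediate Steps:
1/(-786164 + Z(G(t))) = 1/(-786164 - 23/(-24)) = 1/(-786164 - 23*(-1/24)) = 1/(-786164 + 23/24) = 1/(-18867913/24) = -24/18867913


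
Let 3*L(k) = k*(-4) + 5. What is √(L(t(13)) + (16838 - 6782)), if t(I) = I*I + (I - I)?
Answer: √88491/3 ≈ 99.158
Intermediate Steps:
t(I) = I² (t(I) = I² + 0 = I²)
L(k) = 5/3 - 4*k/3 (L(k) = (k*(-4) + 5)/3 = (-4*k + 5)/3 = (5 - 4*k)/3 = 5/3 - 4*k/3)
√(L(t(13)) + (16838 - 6782)) = √((5/3 - 4/3*13²) + (16838 - 6782)) = √((5/3 - 4/3*169) + 10056) = √((5/3 - 676/3) + 10056) = √(-671/3 + 10056) = √(29497/3) = √88491/3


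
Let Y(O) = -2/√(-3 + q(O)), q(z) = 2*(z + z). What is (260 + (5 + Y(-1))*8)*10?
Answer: 3000 + 160*I*√7/7 ≈ 3000.0 + 60.474*I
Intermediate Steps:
q(z) = 4*z (q(z) = 2*(2*z) = 4*z)
Y(O) = -2/√(-3 + 4*O)
(260 + (5 + Y(-1))*8)*10 = (260 + (5 - 2/√(-3 + 4*(-1)))*8)*10 = (260 + (5 - 2/√(-3 - 4))*8)*10 = (260 + (5 - (-2)*I*√7/7)*8)*10 = (260 + (5 + 2*I*√7/7)*8)*10 = (260 + (40 + 16*I*√7/7))*10 = (300 + 16*I*√7/7)*10 = 3000 + 160*I*√7/7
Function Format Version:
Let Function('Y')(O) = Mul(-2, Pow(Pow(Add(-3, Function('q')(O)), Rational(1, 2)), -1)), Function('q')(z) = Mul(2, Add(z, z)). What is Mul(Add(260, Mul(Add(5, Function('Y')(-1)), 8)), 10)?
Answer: Add(3000, Mul(Rational(160, 7), I, Pow(7, Rational(1, 2)))) ≈ Add(3000.0, Mul(60.474, I))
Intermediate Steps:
Function('q')(z) = Mul(4, z) (Function('q')(z) = Mul(2, Mul(2, z)) = Mul(4, z))
Function('Y')(O) = Mul(-2, Pow(Add(-3, Mul(4, O)), Rational(-1, 2))) (Function('Y')(O) = Mul(-2, Pow(Pow(Add(-3, Mul(4, O)), Rational(1, 2)), -1)) = Mul(-2, Pow(Add(-3, Mul(4, O)), Rational(-1, 2))))
Mul(Add(260, Mul(Add(5, Function('Y')(-1)), 8)), 10) = Mul(Add(260, Mul(Add(5, Mul(-2, Pow(Add(-3, Mul(4, -1)), Rational(-1, 2)))), 8)), 10) = Mul(Add(260, Mul(Add(5, Mul(-2, Pow(Add(-3, -4), Rational(-1, 2)))), 8)), 10) = Mul(Add(260, Mul(Add(5, Mul(-2, Pow(-7, Rational(-1, 2)))), 8)), 10) = Mul(Add(260, Mul(Add(5, Mul(-2, Mul(Rational(-1, 7), I, Pow(7, Rational(1, 2))))), 8)), 10) = Mul(Add(260, Mul(Add(5, Mul(Rational(2, 7), I, Pow(7, Rational(1, 2)))), 8)), 10) = Mul(Add(260, Add(40, Mul(Rational(16, 7), I, Pow(7, Rational(1, 2))))), 10) = Mul(Add(300, Mul(Rational(16, 7), I, Pow(7, Rational(1, 2)))), 10) = Add(3000, Mul(Rational(160, 7), I, Pow(7, Rational(1, 2))))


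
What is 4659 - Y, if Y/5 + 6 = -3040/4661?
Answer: 21870629/4661 ≈ 4692.3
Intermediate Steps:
Y = -155030/4661 (Y = -30 + 5*(-3040/4661) = -30 - 15200/4661 = -155030/4661 ≈ -33.261)
4659 - Y = 4659 - 1*(-155030/4661) = 4659 + 155030/4661 = 21870629/4661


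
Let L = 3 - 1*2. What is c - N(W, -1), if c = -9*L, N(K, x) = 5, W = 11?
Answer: -14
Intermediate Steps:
L = 1 (L = 3 - 2 = 1)
c = -9 (c = -9*1 = -9)
c - N(W, -1) = -9 - 1*5 = -9 - 5 = -14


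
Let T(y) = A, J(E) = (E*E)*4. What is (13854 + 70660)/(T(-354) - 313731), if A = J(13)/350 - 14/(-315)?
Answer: -133109550/494123213 ≈ -0.26939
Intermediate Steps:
J(E) = 4*E² (J(E) = E²*4 = 4*E²)
A = 3112/1575 (A = (4*13²)/350 - 14/(-315) = (4*169)*(1/350) - 14*(-1/315) = 676*(1/350) + 2/45 = 338/175 + 2/45 = 3112/1575 ≈ 1.9759)
T(y) = 3112/1575
(13854 + 70660)/(T(-354) - 313731) = (13854 + 70660)/(3112/1575 - 313731) = 84514/(-494123213/1575) = 84514*(-1575/494123213) = -133109550/494123213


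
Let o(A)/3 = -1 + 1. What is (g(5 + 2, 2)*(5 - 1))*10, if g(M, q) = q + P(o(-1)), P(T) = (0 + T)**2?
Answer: 80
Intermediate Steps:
o(A) = 0 (o(A) = 3*(-1 + 1) = 3*0 = 0)
P(T) = T**2
g(M, q) = q (g(M, q) = q + 0**2 = q + 0 = q)
(g(5 + 2, 2)*(5 - 1))*10 = (2*(5 - 1))*10 = (2*4)*10 = 8*10 = 80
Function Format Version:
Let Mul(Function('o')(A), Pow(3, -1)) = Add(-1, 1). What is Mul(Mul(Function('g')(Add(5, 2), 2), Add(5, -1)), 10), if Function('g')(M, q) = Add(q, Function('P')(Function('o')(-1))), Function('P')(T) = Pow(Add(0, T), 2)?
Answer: 80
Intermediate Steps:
Function('o')(A) = 0 (Function('o')(A) = Mul(3, Add(-1, 1)) = Mul(3, 0) = 0)
Function('P')(T) = Pow(T, 2)
Function('g')(M, q) = q (Function('g')(M, q) = Add(q, Pow(0, 2)) = Add(q, 0) = q)
Mul(Mul(Function('g')(Add(5, 2), 2), Add(5, -1)), 10) = Mul(Mul(2, Add(5, -1)), 10) = Mul(Mul(2, 4), 10) = Mul(8, 10) = 80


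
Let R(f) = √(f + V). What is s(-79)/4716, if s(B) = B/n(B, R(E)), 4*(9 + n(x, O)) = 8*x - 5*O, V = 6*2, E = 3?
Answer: 52772/525655971 - 395*√15/525655971 ≈ 9.7482e-5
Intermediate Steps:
V = 12
R(f) = √(12 + f) (R(f) = √(f + 12) = √(12 + f))
n(x, O) = -9 + 2*x - 5*O/4 (n(x, O) = -9 + (8*x - 5*O)/4 = -9 + (-5*O + 8*x)/4 = -9 + (2*x - 5*O/4) = -9 + 2*x - 5*O/4)
s(B) = B/(-9 + 2*B - 5*√15/4) (s(B) = B/(-9 + 2*B - 5*√(12 + 3)/4) = B/(-9 + 2*B - 5*√15/4))
s(-79)/4716 = (4*(-79)/(-36 - 5*√15 + 8*(-79)))/4716 = (4*(-79)/(-36 - 5*√15 - 632))*(1/4716) = (4*(-79)/(-668 - 5*√15))*(1/4716) = -316/(-668 - 5*√15)*(1/4716) = -79/(1179*(-668 - 5*√15))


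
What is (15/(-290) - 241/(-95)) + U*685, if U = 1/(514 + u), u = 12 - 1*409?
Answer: 5376431/644670 ≈ 8.3398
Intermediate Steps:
u = -397 (u = 12 - 409 = -397)
U = 1/117 (U = 1/(514 - 397) = 1/117 ≈ 0.0085470)
(15/(-290) - 241/(-95)) + U*685 = (15/(-290) - 241/(-95)) + (1/117)*685 = (15*(-1/290) - 241*(-1/95)) + 685/117 = (-3/58 + 241/95) + 685/117 = 13693/5510 + 685/117 = 5376431/644670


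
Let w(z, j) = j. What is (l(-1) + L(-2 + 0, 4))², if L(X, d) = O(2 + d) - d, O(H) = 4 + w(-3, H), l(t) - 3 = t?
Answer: 64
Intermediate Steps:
l(t) = 3 + t
O(H) = 4 + H
L(X, d) = 6 (L(X, d) = (4 + (2 + d)) - d = (6 + d) - d = 6)
(l(-1) + L(-2 + 0, 4))² = ((3 - 1) + 6)² = (2 + 6)² = 8² = 64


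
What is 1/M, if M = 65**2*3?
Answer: 1/12675 ≈ 7.8895e-5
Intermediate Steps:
M = 12675 (M = 4225*3 = 12675)
1/M = 1/12675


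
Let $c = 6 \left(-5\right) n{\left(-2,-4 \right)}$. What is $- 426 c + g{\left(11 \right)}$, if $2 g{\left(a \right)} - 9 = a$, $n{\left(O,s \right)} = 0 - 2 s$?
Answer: $102250$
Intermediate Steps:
$n{\left(O,s \right)} = - 2 s$
$g{\left(a \right)} = \frac{9}{2} + \frac{a}{2}$
$c = -240$ ($c = 6 \left(-5\right) \left(\left(-2\right) \left(-4\right)\right) = \left(-30\right) 8 = -240$)
$- 426 c + g{\left(11 \right)} = \left(-426\right) \left(-240\right) + \left(\frac{9}{2} + \frac{1}{2} \cdot 11\right) = 102240 + \left(\frac{9}{2} + \frac{11}{2}\right) = 102240 + 10 = 102250$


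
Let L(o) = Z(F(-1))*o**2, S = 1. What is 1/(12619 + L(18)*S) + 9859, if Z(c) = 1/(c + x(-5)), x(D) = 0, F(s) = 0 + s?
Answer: 121216406/12295 ≈ 9859.0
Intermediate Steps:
F(s) = s
Z(c) = 1/c (Z(c) = 1/(c + 0) = 1/c)
L(o) = -o**2 (L(o) = o**2/(-1) = -o**2)
1/(12619 + L(18)*S) + 9859 = 1/(12619 - 1*18**2*1) + 9859 = 1/(12619 - 1*324*1) + 9859 = 1/(12619 - 324*1) + 9859 = 1/(12619 - 324) + 9859 = 1/12295 + 9859 = 121216406/12295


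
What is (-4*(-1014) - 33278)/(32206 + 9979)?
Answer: -29222/42185 ≈ -0.69271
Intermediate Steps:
(-4*(-1014) - 33278)/(32206 + 9979) = (4056 - 33278)/42185 = -29222*1/42185 = -29222/42185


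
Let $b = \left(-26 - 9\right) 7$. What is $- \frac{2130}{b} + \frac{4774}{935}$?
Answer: $\frac{57476}{4165} \approx 13.8$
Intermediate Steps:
$b = -245$ ($b = \left(-35\right) 7 = -245$)
$- \frac{2130}{b} + \frac{4774}{935} = - \frac{2130}{-245} + \frac{4774}{935} = \left(-2130\right) \left(- \frac{1}{245}\right) + 4774 \cdot \frac{1}{935} = \frac{426}{49} + \frac{434}{85} = \frac{57476}{4165}$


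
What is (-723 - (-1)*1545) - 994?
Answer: -172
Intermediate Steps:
(-723 - (-1)*1545) - 994 = (-723 - 1*(-1545)) - 994 = (-723 + 1545) - 994 = 822 - 994 = -172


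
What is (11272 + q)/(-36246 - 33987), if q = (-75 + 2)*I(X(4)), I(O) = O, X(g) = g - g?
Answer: -11272/70233 ≈ -0.16049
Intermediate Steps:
X(g) = 0
q = 0 (q = (-75 + 2)*0 = -73*0 = 0)
(11272 + q)/(-36246 - 33987) = (11272 + 0)/(-36246 - 33987) = 11272/(-70233) = 11272*(-1/70233) = -11272/70233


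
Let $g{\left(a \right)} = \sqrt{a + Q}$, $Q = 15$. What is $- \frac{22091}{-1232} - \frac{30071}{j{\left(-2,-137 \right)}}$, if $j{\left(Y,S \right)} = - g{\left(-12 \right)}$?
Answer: $\frac{22091}{1232} + \frac{30071 \sqrt{3}}{3} \approx 17379.0$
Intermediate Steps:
$g{\left(a \right)} = \sqrt{15 + a}$ ($g{\left(a \right)} = \sqrt{a + 15} = \sqrt{15 + a}$)
$j{\left(Y,S \right)} = - \sqrt{3}$ ($j{\left(Y,S \right)} = - \sqrt{15 - 12} = - \sqrt{3}$)
$- \frac{22091}{-1232} - \frac{30071}{j{\left(-2,-137 \right)}} = - \frac{22091}{-1232} - \frac{30071}{\left(-1\right) \sqrt{3}} = \left(-22091\right) \left(- \frac{1}{1232}\right) - 30071 \left(- \frac{\sqrt{3}}{3}\right) = \frac{22091}{1232} + \frac{30071 \sqrt{3}}{3}$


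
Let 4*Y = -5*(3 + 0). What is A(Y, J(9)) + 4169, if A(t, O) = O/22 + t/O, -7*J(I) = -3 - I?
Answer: 5133609/1232 ≈ 4166.9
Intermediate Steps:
J(I) = 3/7 + I/7 (J(I) = -(-3 - I)/7 = 3/7 + I/7)
Y = -15/4 (Y = (-5*(3 + 0))/4 = (-5*3)/4 = (1/4)*(-15) = -15/4 ≈ -3.7500)
A(t, O) = O/22 + t/O (A(t, O) = O*(1/22) + t/O = O/22 + t/O)
A(Y, J(9)) + 4169 = ((3/7 + (1/7)*9)/22 - 15/(4*(3/7 + (1/7)*9))) + 4169 = ((3/7 + 9/7)/22 - 15/(4*(3/7 + 9/7))) + 4169 = ((1/22)*(12/7) - 15/(4*12/7)) + 4169 = (6/77 - 15/4*7/12) + 4169 = (6/77 - 35/16) + 4169 = -2599/1232 + 4169 = 5133609/1232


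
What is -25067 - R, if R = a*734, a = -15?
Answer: -14057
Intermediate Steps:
R = -11010 (R = -15*734 = -11010)
-25067 - R = -25067 - 1*(-11010) = -25067 + 11010 = -14057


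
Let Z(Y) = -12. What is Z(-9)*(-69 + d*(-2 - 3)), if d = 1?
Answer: 888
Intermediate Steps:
Z(-9)*(-69 + d*(-2 - 3)) = -12*(-69 + 1*(-2 - 3)) = -12*(-69 + 1*(-5)) = -12*(-69 - 5) = -12*(-74) = 888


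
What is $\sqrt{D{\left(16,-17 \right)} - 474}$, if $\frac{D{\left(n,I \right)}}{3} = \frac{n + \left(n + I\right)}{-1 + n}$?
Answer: $i \sqrt{471} \approx 21.703 i$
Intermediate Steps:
$D{\left(n,I \right)} = \frac{3 \left(I + 2 n\right)}{-1 + n}$ ($D{\left(n,I \right)} = 3 \frac{n + \left(n + I\right)}{-1 + n} = 3 \frac{n + \left(I + n\right)}{-1 + n} = 3 \frac{I + 2 n}{-1 + n} = \frac{3 \left(I + 2 n\right)}{-1 + n}$)
$\sqrt{D{\left(16,-17 \right)} - 474} = \sqrt{\frac{3 \left(-17 + 2 \cdot 16\right)}{-1 + 16} - 474} = \sqrt{\frac{3 \left(-17 + 32\right)}{15} - 474} = \sqrt{3 \cdot \frac{1}{15} \cdot 15 - 474} = \sqrt{3 - 474} = \sqrt{-471} = i \sqrt{471}$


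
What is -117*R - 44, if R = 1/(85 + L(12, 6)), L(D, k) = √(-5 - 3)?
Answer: (-88*√2 + 3857*I)/(-85*I + 2*√2) ≈ -45.375 + 0.045752*I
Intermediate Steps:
L(D, k) = 2*I*√2 (L(D, k) = √(-8) = 2*I*√2)
R = 1/(85 + 2*I*√2) ≈ 0.011752 - 0.00039104*I
-117*R - 44 = -117*(85/7233 - 2*I*√2/7233) - 44 = (-3315/2411 + 78*I*√2/2411) - 44 = -109399/2411 + 78*I*√2/2411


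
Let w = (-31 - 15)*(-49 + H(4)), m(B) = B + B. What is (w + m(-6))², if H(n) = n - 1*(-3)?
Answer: 3686400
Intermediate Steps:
m(B) = 2*B
H(n) = 3 + n (H(n) = n + 3 = 3 + n)
w = 1932 (w = (-31 - 15)*(-49 + (3 + 4)) = -46*(-49 + 7) = -46*(-42) = 1932)
(w + m(-6))² = (1932 + 2*(-6))² = (1932 - 12)² = 1920² = 3686400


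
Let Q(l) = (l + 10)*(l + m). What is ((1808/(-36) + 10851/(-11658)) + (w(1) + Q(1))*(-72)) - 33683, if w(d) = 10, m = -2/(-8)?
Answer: -1239623807/34974 ≈ -35444.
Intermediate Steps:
m = ¼ (m = -2*(-⅛) = ¼ ≈ 0.25000)
Q(l) = (10 + l)*(¼ + l) (Q(l) = (l + 10)*(l + ¼) = (10 + l)*(¼ + l))
((1808/(-36) + 10851/(-11658)) + (w(1) + Q(1))*(-72)) - 33683 = ((1808/(-36) + 10851/(-11658)) + (10 + (5/2 + 1² + (41/4)*1))*(-72)) - 33683 = ((1808*(-1/36) + 10851*(-1/11658)) + (10 + (5/2 + 1 + 41/4))*(-72)) - 33683 = ((-452/9 - 3617/3886) + (10 + 55/4)*(-72)) - 33683 = (-1789025/34974 + (95/4)*(-72)) - 33683 = (-1789025/34974 - 1710) - 33683 = -61594565/34974 - 33683 = -1239623807/34974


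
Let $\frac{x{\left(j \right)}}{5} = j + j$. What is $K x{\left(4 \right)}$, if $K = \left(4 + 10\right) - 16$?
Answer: $-80$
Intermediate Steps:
$x{\left(j \right)} = 10 j$ ($x{\left(j \right)} = 5 \left(j + j\right) = 5 \cdot 2 j = 10 j$)
$K = -2$ ($K = 14 - 16 = -2$)
$K x{\left(4 \right)} = - 2 \cdot 10 \cdot 4 = \left(-2\right) 40 = -80$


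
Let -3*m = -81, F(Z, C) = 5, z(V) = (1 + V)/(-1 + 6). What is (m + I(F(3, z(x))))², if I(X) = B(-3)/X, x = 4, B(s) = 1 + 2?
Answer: 19044/25 ≈ 761.76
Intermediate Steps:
B(s) = 3
z(V) = ⅕ + V/5 (z(V) = (1 + V)/5 = (1 + V)*(⅕) = ⅕ + V/5)
m = 27 (m = -⅓*(-81) = 27)
I(X) = 3/X
(m + I(F(3, z(x))))² = (27 + 3/5)² = (27 + 3*(⅕))² = (27 + ⅗)² = (138/5)² = 19044/25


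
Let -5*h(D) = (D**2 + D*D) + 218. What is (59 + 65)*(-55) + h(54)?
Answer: -8030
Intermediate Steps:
h(D) = -218/5 - 2*D**2/5 (h(D) = -((D**2 + D*D) + 218)/5 = -((D**2 + D**2) + 218)/5 = -(2*D**2 + 218)/5 = -(218 + 2*D**2)/5 = -218/5 - 2*D**2/5)
(59 + 65)*(-55) + h(54) = (59 + 65)*(-55) + (-218/5 - 2/5*54**2) = 124*(-55) + (-218/5 - 2/5*2916) = -6820 + (-218/5 - 5832/5) = -6820 - 1210 = -8030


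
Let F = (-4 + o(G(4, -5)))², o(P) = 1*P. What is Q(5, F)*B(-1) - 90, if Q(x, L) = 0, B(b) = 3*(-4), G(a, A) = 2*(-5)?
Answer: -90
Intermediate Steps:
G(a, A) = -10
o(P) = P
F = 196 (F = (-4 - 10)² = (-14)² = 196)
B(b) = -12
Q(5, F)*B(-1) - 90 = 0*(-12) - 90 = 0 - 90 = -90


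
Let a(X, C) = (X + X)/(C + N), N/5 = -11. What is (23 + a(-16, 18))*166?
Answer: 146578/37 ≈ 3961.6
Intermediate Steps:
N = -55 (N = 5*(-11) = -55)
a(X, C) = 2*X/(-55 + C) (a(X, C) = (X + X)/(C - 55) = (2*X)/(-55 + C) = 2*X/(-55 + C))
(23 + a(-16, 18))*166 = (23 + 2*(-16)/(-55 + 18))*166 = (23 + 2*(-16)/(-37))*166 = (23 + 2*(-16)*(-1/37))*166 = (23 + 32/37)*166 = (883/37)*166 = 146578/37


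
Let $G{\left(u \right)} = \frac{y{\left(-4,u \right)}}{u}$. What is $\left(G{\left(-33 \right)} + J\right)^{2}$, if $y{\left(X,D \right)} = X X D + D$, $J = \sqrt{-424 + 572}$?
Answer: $437 + 68 \sqrt{37} \approx 850.63$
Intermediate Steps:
$J = 2 \sqrt{37}$ ($J = \sqrt{148} = 2 \sqrt{37} \approx 12.166$)
$y{\left(X,D \right)} = D + D X^{2}$ ($y{\left(X,D \right)} = X^{2} D + D = D X^{2} + D = D + D X^{2}$)
$G{\left(u \right)} = 17$ ($G{\left(u \right)} = \frac{u \left(1 + \left(-4\right)^{2}\right)}{u} = \frac{u \left(1 + 16\right)}{u} = \frac{u 17}{u} = \frac{17 u}{u} = 17$)
$\left(G{\left(-33 \right)} + J\right)^{2} = \left(17 + 2 \sqrt{37}\right)^{2}$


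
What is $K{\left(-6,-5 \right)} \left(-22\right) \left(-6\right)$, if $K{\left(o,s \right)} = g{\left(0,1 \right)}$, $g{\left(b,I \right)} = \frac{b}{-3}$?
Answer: $0$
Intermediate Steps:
$g{\left(b,I \right)} = - \frac{b}{3}$ ($g{\left(b,I \right)} = b \left(- \frac{1}{3}\right) = - \frac{b}{3}$)
$K{\left(o,s \right)} = 0$ ($K{\left(o,s \right)} = \left(- \frac{1}{3}\right) 0 = 0$)
$K{\left(-6,-5 \right)} \left(-22\right) \left(-6\right) = 0 \left(-22\right) \left(-6\right) = 0 \left(-6\right) = 0$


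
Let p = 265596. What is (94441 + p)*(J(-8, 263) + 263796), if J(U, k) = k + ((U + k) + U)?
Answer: 95159939322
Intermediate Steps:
J(U, k) = 2*U + 2*k (J(U, k) = k + (k + 2*U) = 2*U + 2*k)
(94441 + p)*(J(-8, 263) + 263796) = (94441 + 265596)*((2*(-8) + 2*263) + 263796) = 360037*((-16 + 526) + 263796) = 360037*(510 + 263796) = 360037*264306 = 95159939322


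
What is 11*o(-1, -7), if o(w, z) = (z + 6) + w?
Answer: -22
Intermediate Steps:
o(w, z) = 6 + w + z (o(w, z) = (6 + z) + w = 6 + w + z)
11*o(-1, -7) = 11*(6 - 1 - 7) = 11*(-2) = -22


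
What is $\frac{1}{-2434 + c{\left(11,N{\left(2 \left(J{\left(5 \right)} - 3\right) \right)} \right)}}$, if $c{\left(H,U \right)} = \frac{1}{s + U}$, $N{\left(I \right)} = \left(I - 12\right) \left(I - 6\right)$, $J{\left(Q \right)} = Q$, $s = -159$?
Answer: $- \frac{143}{348063} \approx -0.00041085$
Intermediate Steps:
$N{\left(I \right)} = \left(-12 + I\right) \left(-6 + I\right)$
$c{\left(H,U \right)} = \frac{1}{-159 + U}$
$\frac{1}{-2434 + c{\left(11,N{\left(2 \left(J{\left(5 \right)} - 3\right) \right)} \right)}} = \frac{1}{-2434 + \frac{1}{-159 + \left(72 + \left(2 \left(5 - 3\right)\right)^{2} - 18 \cdot 2 \left(5 - 3\right)\right)}} = \frac{1}{-2434 + \frac{1}{-159 + \left(72 + \left(2 \cdot 2\right)^{2} - 18 \cdot 2 \cdot 2\right)}} = \frac{1}{-2434 + \frac{1}{-159 + \left(72 + 4^{2} - 72\right)}} = \frac{1}{-2434 + \frac{1}{-159 + \left(72 + 16 - 72\right)}} = \frac{1}{-2434 + \frac{1}{-159 + 16}} = \frac{1}{-2434 + \frac{1}{-143}} = \frac{1}{-2434 - \frac{1}{143}} = \frac{1}{- \frac{348063}{143}} = - \frac{143}{348063}$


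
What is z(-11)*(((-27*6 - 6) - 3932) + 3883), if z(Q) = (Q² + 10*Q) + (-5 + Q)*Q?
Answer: -40579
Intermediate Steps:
z(Q) = Q² + 10*Q + Q*(-5 + Q) (z(Q) = (Q² + 10*Q) + Q*(-5 + Q) = Q² + 10*Q + Q*(-5 + Q))
z(-11)*(((-27*6 - 6) - 3932) + 3883) = (-11*(5 + 2*(-11)))*(((-27*6 - 6) - 3932) + 3883) = (-11*(5 - 22))*(((-162 - 6) - 3932) + 3883) = (-11*(-17))*((-168 - 3932) + 3883) = 187*(-4100 + 3883) = 187*(-217) = -40579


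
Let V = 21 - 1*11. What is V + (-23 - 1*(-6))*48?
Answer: -806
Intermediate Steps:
V = 10 (V = 21 - 11 = 10)
V + (-23 - 1*(-6))*48 = 10 + (-23 - 1*(-6))*48 = 10 + (-23 + 6)*48 = 10 - 17*48 = 10 - 816 = -806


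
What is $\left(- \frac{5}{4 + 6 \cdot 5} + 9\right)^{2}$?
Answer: $\frac{90601}{1156} \approx 78.375$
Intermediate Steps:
$\left(- \frac{5}{4 + 6 \cdot 5} + 9\right)^{2} = \left(- \frac{5}{4 + 30} + 9\right)^{2} = \left(- \frac{5}{34} + 9\right)^{2} = \left(\frac{301}{34}\right)^{2} = \frac{90601}{1156}$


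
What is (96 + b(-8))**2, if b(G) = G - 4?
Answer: 7056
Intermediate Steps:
b(G) = -4 + G
(96 + b(-8))**2 = (96 + (-4 - 8))**2 = (96 - 12)**2 = 84**2 = 7056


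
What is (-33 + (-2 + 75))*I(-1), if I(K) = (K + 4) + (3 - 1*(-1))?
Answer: 280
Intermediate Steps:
I(K) = 8 + K (I(K) = (4 + K) + (3 + 1) = (4 + K) + 4 = 8 + K)
(-33 + (-2 + 75))*I(-1) = (-33 + (-2 + 75))*(8 - 1) = (-33 + 73)*7 = 40*7 = 280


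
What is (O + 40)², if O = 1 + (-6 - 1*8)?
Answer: 729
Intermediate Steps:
O = -13 (O = 1 + (-6 - 8) = 1 - 14 = -13)
(O + 40)² = (-13 + 40)² = 27² = 729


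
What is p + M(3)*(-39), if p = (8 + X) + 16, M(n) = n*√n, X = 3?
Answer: 27 - 117*√3 ≈ -175.65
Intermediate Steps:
M(n) = n^(3/2)
p = 27 (p = (8 + 3) + 16 = 11 + 16 = 27)
p + M(3)*(-39) = 27 + 3^(3/2)*(-39) = 27 + (3*√3)*(-39) = 27 - 117*√3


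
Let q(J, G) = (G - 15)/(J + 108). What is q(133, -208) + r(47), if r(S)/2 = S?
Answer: 22431/241 ≈ 93.075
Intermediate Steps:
r(S) = 2*S
q(J, G) = (-15 + G)/(108 + J)
q(133, -208) + r(47) = (-15 - 208)/(108 + 133) + 2*47 = -223/241 + 94 = 22431/241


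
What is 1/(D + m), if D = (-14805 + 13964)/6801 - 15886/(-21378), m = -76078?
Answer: -24231963/1843504270816 ≈ -1.3145e-5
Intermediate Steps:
D = 15010298/24231963 (D = -841*1/6801 - 15886*(-1/21378) = -841/6801 + 7943/10689 = 15010298/24231963 ≈ 0.61944)
1/(D + m) = 1/(15010298/24231963 - 76078) = 1/(-1843504270816/24231963) = -24231963/1843504270816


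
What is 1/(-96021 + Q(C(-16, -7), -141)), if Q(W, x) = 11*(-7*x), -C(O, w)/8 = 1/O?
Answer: -1/85164 ≈ -1.1742e-5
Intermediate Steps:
C(O, w) = -8/O
Q(W, x) = -77*x
1/(-96021 + Q(C(-16, -7), -141)) = 1/(-96021 - 77*(-141)) = 1/(-96021 + 10857) = 1/(-85164) = -1/85164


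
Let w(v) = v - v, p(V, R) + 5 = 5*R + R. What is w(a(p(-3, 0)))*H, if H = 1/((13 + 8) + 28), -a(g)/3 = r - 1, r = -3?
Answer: 0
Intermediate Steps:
p(V, R) = -5 + 6*R (p(V, R) = -5 + (5*R + R) = -5 + 6*R)
a(g) = 12 (a(g) = -3*(-3 - 1) = -3*(-4) = 12)
H = 1/49 (H = 1/(21 + 28) = 1/49 ≈ 0.020408)
w(v) = 0
w(a(p(-3, 0)))*H = 0*(1/49) = 0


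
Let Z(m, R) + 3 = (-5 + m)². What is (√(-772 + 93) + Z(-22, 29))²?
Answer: (726 + I*√679)² ≈ 5.264e+5 + 37836.0*I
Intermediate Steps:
Z(m, R) = -3 + (-5 + m)²
(√(-772 + 93) + Z(-22, 29))² = (√(-772 + 93) + (-3 + (-5 - 22)²))² = (√(-679) + (-3 + (-27)²))² = (I*√679 + (-3 + 729))² = (I*√679 + 726)² = (726 + I*√679)²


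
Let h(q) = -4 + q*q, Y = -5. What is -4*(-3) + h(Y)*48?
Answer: 1020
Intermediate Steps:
h(q) = -4 + q²
-4*(-3) + h(Y)*48 = -4*(-3) + (-4 + (-5)²)*48 = 12 + (-4 + 25)*48 = 12 + 21*48 = 12 + 1008 = 1020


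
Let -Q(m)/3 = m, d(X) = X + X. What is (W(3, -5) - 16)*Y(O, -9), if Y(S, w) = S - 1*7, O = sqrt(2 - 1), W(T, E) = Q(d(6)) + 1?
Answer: 306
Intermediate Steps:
d(X) = 2*X
Q(m) = -3*m
W(T, E) = -35 (W(T, E) = -6*6 + 1 = -3*12 + 1 = -36 + 1 = -35)
O = 1 (O = sqrt(1) = 1)
Y(S, w) = -7 + S (Y(S, w) = S - 7 = -7 + S)
(W(3, -5) - 16)*Y(O, -9) = (-35 - 16)*(-7 + 1) = -51*(-6) = 306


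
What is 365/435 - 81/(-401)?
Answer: 36320/34887 ≈ 1.0411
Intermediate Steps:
365/435 - 81/(-401) = 365*(1/435) - 81*(-1/401) = 73/87 + 81/401 = 36320/34887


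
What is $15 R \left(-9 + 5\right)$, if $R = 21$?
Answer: $-1260$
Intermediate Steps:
$15 R \left(-9 + 5\right) = 15 \cdot 21 \left(-9 + 5\right) = 315 \left(-4\right) = -1260$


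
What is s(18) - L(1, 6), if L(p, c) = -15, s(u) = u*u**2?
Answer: 5847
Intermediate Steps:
s(u) = u**3
s(18) - L(1, 6) = 18**3 - 1*(-15) = 5832 + 15 = 5847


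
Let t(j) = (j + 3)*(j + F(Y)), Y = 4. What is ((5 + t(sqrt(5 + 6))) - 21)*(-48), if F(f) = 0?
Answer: 240 - 144*sqrt(11) ≈ -237.59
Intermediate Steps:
t(j) = j*(3 + j) (t(j) = (j + 3)*(j + 0) = (3 + j)*j = j*(3 + j))
((5 + t(sqrt(5 + 6))) - 21)*(-48) = ((5 + sqrt(5 + 6)*(3 + sqrt(5 + 6))) - 21)*(-48) = ((5 + sqrt(11)*(3 + sqrt(11))) - 21)*(-48) = (-16 + sqrt(11)*(3 + sqrt(11)))*(-48) = 768 - 48*sqrt(11)*(3 + sqrt(11))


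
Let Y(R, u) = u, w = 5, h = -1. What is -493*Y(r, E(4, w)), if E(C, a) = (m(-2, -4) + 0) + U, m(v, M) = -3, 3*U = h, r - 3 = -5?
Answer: 4930/3 ≈ 1643.3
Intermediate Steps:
r = -2 (r = 3 - 5 = -2)
U = -⅓ (U = (⅓)*(-1) = -⅓ ≈ -0.33333)
E(C, a) = -10/3 (E(C, a) = (-3 + 0) - ⅓ = -3 - ⅓ = -10/3)
-493*Y(r, E(4, w)) = -493*(-10/3) = 4930/3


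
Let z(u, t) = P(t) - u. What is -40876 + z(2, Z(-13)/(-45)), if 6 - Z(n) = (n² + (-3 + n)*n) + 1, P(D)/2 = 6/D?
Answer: -1267173/31 ≈ -40877.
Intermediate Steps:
P(D) = 12/D (P(D) = 2*(6/D) = 12/D)
Z(n) = 5 - n² - n*(-3 + n) (Z(n) = 6 - ((n² + (-3 + n)*n) + 1) = 6 - ((n² + n*(-3 + n)) + 1) = 6 - (1 + n² + n*(-3 + n)) = 6 + (-1 - n² - n*(-3 + n)) = 5 - n² - n*(-3 + n))
z(u, t) = -u + 12/t (z(u, t) = 12/t - u = -u + 12/t)
-40876 + z(2, Z(-13)/(-45)) = -40876 + (-1*2 + 12/(((5 - 2*(-13)² + 3*(-13))/(-45)))) = -40876 + (-2 + 12/(((5 - 2*169 - 39)*(-1/45)))) = -40876 + (-2 + 12/(((5 - 338 - 39)*(-1/45)))) = -40876 + (-2 + 12/((-372*(-1/45)))) = -40876 + (-2 + 12/(124/15)) = -40876 + (-2 + 12*(15/124)) = -40876 + (-2 + 45/31) = -40876 - 17/31 = -1267173/31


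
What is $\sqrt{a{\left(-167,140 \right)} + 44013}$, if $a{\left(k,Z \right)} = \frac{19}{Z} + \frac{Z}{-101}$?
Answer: $\frac{\sqrt{2199922901365}}{7070} \approx 209.79$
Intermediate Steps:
$a{\left(k,Z \right)} = \frac{19}{Z} - \frac{Z}{101}$ ($a{\left(k,Z \right)} = \frac{19}{Z} + Z \left(- \frac{1}{101}\right) = \frac{19}{Z} - \frac{Z}{101}$)
$\sqrt{a{\left(-167,140 \right)} + 44013} = \sqrt{\left(\frac{19}{140} - \frac{140}{101}\right) + 44013} = \sqrt{- \frac{17681}{14140} + 44013} = \sqrt{\frac{622326139}{14140}} = \frac{\sqrt{2199922901365}}{7070}$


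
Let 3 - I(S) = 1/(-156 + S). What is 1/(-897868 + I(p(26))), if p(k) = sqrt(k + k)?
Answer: -21803753504/19576826999802021 - 2*sqrt(13)/19576826999802021 ≈ -1.1138e-6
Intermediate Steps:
p(k) = sqrt(2)*sqrt(k) (p(k) = sqrt(2*k) = sqrt(2)*sqrt(k))
I(S) = 3 - 1/(-156 + S)
1/(-897868 + I(p(26))) = 1/(-897868 + (-469 + 3*(sqrt(2)*sqrt(26)))/(-156 + sqrt(2)*sqrt(26))) = 1/(-897868 + (-469 + 3*(2*sqrt(13)))/(-156 + 2*sqrt(13))) = 1/(-897868 + (-469 + 6*sqrt(13))/(-156 + 2*sqrt(13)))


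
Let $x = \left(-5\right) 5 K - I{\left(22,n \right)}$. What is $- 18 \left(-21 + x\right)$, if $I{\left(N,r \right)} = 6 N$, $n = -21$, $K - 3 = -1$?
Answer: $3654$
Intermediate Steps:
$K = 2$ ($K = 3 - 1 = 2$)
$x = -182$ ($x = \left(-5\right) 5 \cdot 2 - 6 \cdot 22 = \left(-25\right) 2 - 132 = -50 - 132 = -182$)
$- 18 \left(-21 + x\right) = - 18 \left(-21 - 182\right) = \left(-18\right) \left(-203\right) = 3654$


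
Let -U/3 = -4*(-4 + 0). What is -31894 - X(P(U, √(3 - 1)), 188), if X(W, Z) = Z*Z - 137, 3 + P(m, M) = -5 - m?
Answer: -67101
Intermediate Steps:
U = -48 (U = -(-12)*(-4 + 0) = -(-12)*(-4) = -3*16 = -48)
P(m, M) = -8 - m (P(m, M) = -3 + (-5 - m) = -8 - m)
X(W, Z) = -137 + Z² (X(W, Z) = Z² - 137 = -137 + Z²)
-31894 - X(P(U, √(3 - 1)), 188) = -31894 - (-137 + 188²) = -31894 - (-137 + 35344) = -31894 - 1*35207 = -31894 - 35207 = -67101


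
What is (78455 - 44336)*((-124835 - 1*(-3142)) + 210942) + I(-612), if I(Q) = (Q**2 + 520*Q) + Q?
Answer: 3045142323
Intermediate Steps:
I(Q) = Q**2 + 521*Q
(78455 - 44336)*((-124835 - 1*(-3142)) + 210942) + I(-612) = (78455 - 44336)*((-124835 - 1*(-3142)) + 210942) - 612*(521 - 612) = 34119*((-124835 + 3142) + 210942) - 612*(-91) = 34119*(-121693 + 210942) + 55692 = 34119*89249 + 55692 = 3045086631 + 55692 = 3045142323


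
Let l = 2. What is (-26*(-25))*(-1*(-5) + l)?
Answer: 4550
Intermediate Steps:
(-26*(-25))*(-1*(-5) + l) = (-26*(-25))*(-1*(-5) + 2) = 650*(5 + 2) = 650*7 = 4550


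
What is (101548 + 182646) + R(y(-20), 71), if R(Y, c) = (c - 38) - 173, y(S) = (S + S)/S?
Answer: 284054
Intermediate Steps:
y(S) = 2 (y(S) = (2*S)/S = 2)
R(Y, c) = -211 + c (R(Y, c) = (-38 + c) - 173 = -211 + c)
(101548 + 182646) + R(y(-20), 71) = (101548 + 182646) + (-211 + 71) = 284194 - 140 = 284054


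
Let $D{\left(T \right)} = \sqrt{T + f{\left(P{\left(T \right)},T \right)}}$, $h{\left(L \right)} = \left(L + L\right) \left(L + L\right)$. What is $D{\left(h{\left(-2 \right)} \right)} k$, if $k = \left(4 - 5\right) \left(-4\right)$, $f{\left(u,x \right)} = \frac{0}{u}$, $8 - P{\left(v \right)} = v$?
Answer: $16$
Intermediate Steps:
$P{\left(v \right)} = 8 - v$
$h{\left(L \right)} = 4 L^{2}$ ($h{\left(L \right)} = 2 L 2 L = 4 L^{2}$)
$f{\left(u,x \right)} = 0$
$D{\left(T \right)} = \sqrt{T}$ ($D{\left(T \right)} = \sqrt{T + 0} = \sqrt{T}$)
$k = 4$ ($k = \left(-1\right) \left(-4\right) = 4$)
$D{\left(h{\left(-2 \right)} \right)} k = \sqrt{4 \left(-2\right)^{2}} \cdot 4 = \sqrt{4 \cdot 4} \cdot 4 = \sqrt{16} \cdot 4 = 4 \cdot 4 = 16$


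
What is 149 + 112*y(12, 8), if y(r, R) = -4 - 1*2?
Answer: -523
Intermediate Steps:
y(r, R) = -6 (y(r, R) = -4 - 2 = -6)
149 + 112*y(12, 8) = 149 + 112*(-6) = 149 - 672 = -523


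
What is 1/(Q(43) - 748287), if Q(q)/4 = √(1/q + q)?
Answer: -32176341/24077137648267 - 20*√3182/24077137648267 ≈ -1.3364e-6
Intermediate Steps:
Q(q) = 4*√(q + 1/q) (Q(q) = 4*√(1/q + q) = 4*√(q + 1/q))
1/(Q(43) - 748287) = 1/(4*√(43 + 1/43) - 748287) = 1/(4*√(1850/43) - 748287) = 1/(4*(5*√3182/43) - 748287) = 1/(20*√3182/43 - 748287) = 1/(-748287 + 20*√3182/43)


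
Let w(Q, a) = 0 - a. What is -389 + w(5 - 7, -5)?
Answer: -384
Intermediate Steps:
w(Q, a) = -a
-389 + w(5 - 7, -5) = -389 - 1*(-5) = -389 + 5 = -384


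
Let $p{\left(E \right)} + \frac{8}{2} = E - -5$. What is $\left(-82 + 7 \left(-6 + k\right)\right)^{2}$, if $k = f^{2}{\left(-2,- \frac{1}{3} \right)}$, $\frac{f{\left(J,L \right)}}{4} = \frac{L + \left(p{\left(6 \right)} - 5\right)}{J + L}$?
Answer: $\frac{219024}{49} \approx 4469.9$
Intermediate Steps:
$p{\left(E \right)} = 1 + E$ ($p{\left(E \right)} = -4 + \left(E - -5\right) = -4 + \left(E + 5\right) = -4 + \left(5 + E\right) = 1 + E$)
$f{\left(J,L \right)} = \frac{4 \left(2 + L\right)}{J + L}$ ($f{\left(J,L \right)} = 4 \frac{L + \left(\left(1 + 6\right) - 5\right)}{J + L} = 4 \frac{L + \left(7 - 5\right)}{J + L} = 4 \frac{L + 2}{J + L} = 4 \frac{2 + L}{J + L} = \frac{4 \left(2 + L\right)}{J + L}$)
$k = \frac{400}{49}$ ($k = \left(\frac{4 \left(2 - \frac{1}{3}\right)}{-2 - \frac{1}{3}}\right)^{2} = \left(4 \frac{1}{- \frac{7}{3}} \cdot \frac{5}{3}\right)^{2} = \left(4 \left(- \frac{3}{7}\right) \frac{5}{3}\right)^{2} = \left(- \frac{20}{7}\right)^{2} = \frac{400}{49} \approx 8.1633$)
$\left(-82 + 7 \left(-6 + k\right)\right)^{2} = \left(-82 + 7 \left(-6 + \frac{400}{49}\right)\right)^{2} = \left(-82 + 7 \cdot \frac{106}{49}\right)^{2} = \left(-82 + \frac{106}{7}\right)^{2} = \left(- \frac{468}{7}\right)^{2} = \frac{219024}{49}$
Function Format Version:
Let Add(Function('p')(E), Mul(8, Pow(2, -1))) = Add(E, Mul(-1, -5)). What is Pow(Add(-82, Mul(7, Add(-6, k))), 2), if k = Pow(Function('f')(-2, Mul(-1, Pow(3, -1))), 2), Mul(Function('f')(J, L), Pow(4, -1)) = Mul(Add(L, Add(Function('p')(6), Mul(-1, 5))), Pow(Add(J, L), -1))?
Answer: Rational(219024, 49) ≈ 4469.9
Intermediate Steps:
Function('p')(E) = Add(1, E) (Function('p')(E) = Add(-4, Add(E, Mul(-1, -5))) = Add(-4, Add(E, 5)) = Add(-4, Add(5, E)) = Add(1, E))
Function('f')(J, L) = Mul(4, Pow(Add(J, L), -1), Add(2, L)) (Function('f')(J, L) = Mul(4, Mul(Add(L, Add(Add(1, 6), Mul(-1, 5))), Pow(Add(J, L), -1))) = Mul(4, Mul(Add(L, Add(7, -5)), Pow(Add(J, L), -1))) = Mul(4, Mul(Add(L, 2), Pow(Add(J, L), -1))) = Mul(4, Mul(Add(2, L), Pow(Add(J, L), -1))) = Mul(4, Mul(Pow(Add(J, L), -1), Add(2, L))) = Mul(4, Pow(Add(J, L), -1), Add(2, L)))
k = Rational(400, 49) (k = Pow(Mul(4, Pow(Add(-2, Mul(-1, Pow(3, -1))), -1), Add(2, Mul(-1, Pow(3, -1)))), 2) = Pow(Mul(4, Pow(Add(-2, Mul(-1, Rational(1, 3))), -1), Add(2, Mul(-1, Rational(1, 3)))), 2) = Pow(Mul(4, Pow(Add(-2, Rational(-1, 3)), -1), Add(2, Rational(-1, 3))), 2) = Pow(Mul(4, Pow(Rational(-7, 3), -1), Rational(5, 3)), 2) = Pow(Mul(4, Rational(-3, 7), Rational(5, 3)), 2) = Pow(Rational(-20, 7), 2) = Rational(400, 49) ≈ 8.1633)
Pow(Add(-82, Mul(7, Add(-6, k))), 2) = Pow(Add(-82, Mul(7, Add(-6, Rational(400, 49)))), 2) = Pow(Add(-82, Mul(7, Rational(106, 49))), 2) = Pow(Add(-82, Rational(106, 7)), 2) = Pow(Rational(-468, 7), 2) = Rational(219024, 49)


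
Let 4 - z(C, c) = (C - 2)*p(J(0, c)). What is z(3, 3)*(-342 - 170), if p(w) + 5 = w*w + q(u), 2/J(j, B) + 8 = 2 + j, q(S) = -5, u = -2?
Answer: -64000/9 ≈ -7111.1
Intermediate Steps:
J(j, B) = 2/(-6 + j) (J(j, B) = 2/(-8 + (2 + j)) = 2/(-6 + j))
p(w) = -10 + w² (p(w) = -5 + (w*w - 5) = -5 + (w² - 5) = -5 + (-5 + w²) = -10 + w²)
z(C, c) = -142/9 + 89*C/9 (z(C, c) = 4 - (C - 2)*(-10 + (2/(-6 + 0))²) = 4 - (-2 + C)*(-10 + (2/(-6))²) = 4 - (-2 + C)*(-10 + (2*(-⅙))²) = 4 - (-2 + C)*(-10 + (-⅓)²) = 4 - (-2 + C)*(-10 + ⅑) = 4 - (-2 + C)*(-89)/9 = 4 - (178/9 - 89*C/9) = 4 + (-178/9 + 89*C/9) = -142/9 + 89*C/9)
z(3, 3)*(-342 - 170) = (-142/9 + (89/9)*3)*(-342 - 170) = (-142/9 + 89/3)*(-512) = (125/9)*(-512) = -64000/9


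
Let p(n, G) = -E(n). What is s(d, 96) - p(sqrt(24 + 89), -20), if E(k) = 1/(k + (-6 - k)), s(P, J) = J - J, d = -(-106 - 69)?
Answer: -1/6 ≈ -0.16667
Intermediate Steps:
d = 175 (d = -1*(-175) = 175)
s(P, J) = 0
E(k) = -1/6 (E(k) = 1/(-6) = -1/6)
p(n, G) = 1/6 (p(n, G) = -1*(-1/6) = 1/6)
s(d, 96) - p(sqrt(24 + 89), -20) = 0 - 1*1/6 = 0 - 1/6 = -1/6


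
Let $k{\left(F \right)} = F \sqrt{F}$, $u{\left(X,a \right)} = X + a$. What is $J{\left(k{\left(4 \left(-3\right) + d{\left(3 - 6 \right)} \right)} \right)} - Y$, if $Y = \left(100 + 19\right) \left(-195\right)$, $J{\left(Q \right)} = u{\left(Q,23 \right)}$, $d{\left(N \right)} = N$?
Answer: $23228 - 15 i \sqrt{15} \approx 23228.0 - 58.095 i$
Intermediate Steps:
$k{\left(F \right)} = F^{\frac{3}{2}}$
$J{\left(Q \right)} = 23 + Q$ ($J{\left(Q \right)} = Q + 23 = 23 + Q$)
$Y = -23205$ ($Y = 119 \left(-195\right) = -23205$)
$J{\left(k{\left(4 \left(-3\right) + d{\left(3 - 6 \right)} \right)} \right)} - Y = \left(23 + \left(4 \left(-3\right) + \left(3 - 6\right)\right)^{\frac{3}{2}}\right) - -23205 = \left(23 + \left(-12 + \left(3 - 6\right)\right)^{\frac{3}{2}}\right) + 23205 = \left(23 + \left(-12 - 3\right)^{\frac{3}{2}}\right) + 23205 = \left(23 + \left(-15\right)^{\frac{3}{2}}\right) + 23205 = \left(23 - 15 i \sqrt{15}\right) + 23205 = 23228 - 15 i \sqrt{15}$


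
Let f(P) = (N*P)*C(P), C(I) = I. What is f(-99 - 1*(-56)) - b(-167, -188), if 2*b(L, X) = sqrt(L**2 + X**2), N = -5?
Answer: -9245 - sqrt(63233)/2 ≈ -9370.7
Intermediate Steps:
b(L, X) = sqrt(L**2 + X**2)/2
f(P) = -5*P**2 (f(P) = (-5*P)*P = -5*P**2)
f(-99 - 1*(-56)) - b(-167, -188) = -5*(-99 - 1*(-56))**2 - sqrt((-167)**2 + (-188)**2)/2 = -5*(-99 + 56)**2 - sqrt(27889 + 35344)/2 = -5*(-43)**2 - sqrt(63233)/2 = -5*1849 - sqrt(63233)/2 = -9245 - sqrt(63233)/2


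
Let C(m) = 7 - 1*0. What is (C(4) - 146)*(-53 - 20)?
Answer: 10147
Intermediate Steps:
C(m) = 7 (C(m) = 7 + 0 = 7)
(C(4) - 146)*(-53 - 20) = (7 - 146)*(-53 - 20) = -139*(-73) = 10147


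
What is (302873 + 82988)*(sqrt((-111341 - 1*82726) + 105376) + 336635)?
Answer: 129894317735 + 385861*I*sqrt(88691) ≈ 1.2989e+11 + 1.1491e+8*I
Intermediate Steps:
(302873 + 82988)*(sqrt((-111341 - 1*82726) + 105376) + 336635) = 385861*(sqrt((-111341 - 82726) + 105376) + 336635) = 385861*(sqrt(-194067 + 105376) + 336635) = 385861*(sqrt(-88691) + 336635) = 385861*(I*sqrt(88691) + 336635) = 385861*(336635 + I*sqrt(88691)) = 129894317735 + 385861*I*sqrt(88691)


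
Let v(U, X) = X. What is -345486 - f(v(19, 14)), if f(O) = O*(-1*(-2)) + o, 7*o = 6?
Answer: -2418604/7 ≈ -3.4552e+5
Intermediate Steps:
o = 6/7 (o = (⅐)*6 = 6/7 ≈ 0.85714)
f(O) = 6/7 + 2*O (f(O) = O*(-1*(-2)) + 6/7 = O*2 + 6/7 = 2*O + 6/7 = 6/7 + 2*O)
-345486 - f(v(19, 14)) = -345486 - (6/7 + 2*14) = -345486 - (6/7 + 28) = -345486 - 1*202/7 = -345486 - 202/7 = -2418604/7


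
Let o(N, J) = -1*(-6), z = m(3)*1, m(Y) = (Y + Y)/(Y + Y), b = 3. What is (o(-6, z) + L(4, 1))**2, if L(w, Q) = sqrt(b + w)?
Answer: (6 + sqrt(7))**2 ≈ 74.749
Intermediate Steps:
m(Y) = 1 (m(Y) = (2*Y)/((2*Y)) = (2*Y)*(1/(2*Y)) = 1)
L(w, Q) = sqrt(3 + w)
z = 1 (z = 1*1 = 1)
o(N, J) = 6
(o(-6, z) + L(4, 1))**2 = (6 + sqrt(3 + 4))**2 = (6 + sqrt(7))**2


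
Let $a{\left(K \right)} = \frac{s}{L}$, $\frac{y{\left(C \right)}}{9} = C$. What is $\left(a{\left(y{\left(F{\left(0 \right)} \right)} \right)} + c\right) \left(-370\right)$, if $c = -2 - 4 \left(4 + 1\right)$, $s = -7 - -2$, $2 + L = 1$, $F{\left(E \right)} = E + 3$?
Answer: $6290$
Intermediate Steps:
$F{\left(E \right)} = 3 + E$
$y{\left(C \right)} = 9 C$
$L = -1$ ($L = -2 + 1 = -1$)
$s = -5$ ($s = -7 + 2 = -5$)
$c = -22$ ($c = -2 - 20 = -22$)
$a{\left(K \right)} = 5$ ($a{\left(K \right)} = - \frac{5}{-1} = \left(-5\right) \left(-1\right) = 5$)
$\left(a{\left(y{\left(F{\left(0 \right)} \right)} \right)} + c\right) \left(-370\right) = \left(5 - 22\right) \left(-370\right) = \left(-17\right) \left(-370\right) = 6290$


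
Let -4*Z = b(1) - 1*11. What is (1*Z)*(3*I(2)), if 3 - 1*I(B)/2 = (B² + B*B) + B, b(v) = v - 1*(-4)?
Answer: -63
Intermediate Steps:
b(v) = 4 + v (b(v) = v + 4 = 4 + v)
I(B) = 6 - 4*B² - 2*B (I(B) = 6 - 2*((B² + B*B) + B) = 6 - 2*((B² + B²) + B) = 6 - 2*(2*B² + B) = 6 - 2*(B + 2*B²) = 6 + (-4*B² - 2*B) = 6 - 4*B² - 2*B)
Z = 3/2 (Z = -((4 + 1) - 1*11)/4 = -(5 - 11)/4 = -¼*(-6) = 3/2 ≈ 1.5000)
(1*Z)*(3*I(2)) = (1*(3/2))*(3*(6 - 4*2² - 2*2)) = 3*(3*(6 - 4*4 - 4))/2 = 3*(3*(6 - 16 - 4))/2 = 3*(3*(-14))/2 = (3/2)*(-42) = -63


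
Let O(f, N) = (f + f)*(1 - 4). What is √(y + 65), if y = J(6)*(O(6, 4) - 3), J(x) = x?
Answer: 13*I ≈ 13.0*I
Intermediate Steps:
O(f, N) = -6*f (O(f, N) = (2*f)*(-3) = -6*f)
y = -234 (y = 6*(-6*6 - 3) = 6*(-36 - 3) = 6*(-39) = -234)
√(y + 65) = √(-234 + 65) = √(-169) = 13*I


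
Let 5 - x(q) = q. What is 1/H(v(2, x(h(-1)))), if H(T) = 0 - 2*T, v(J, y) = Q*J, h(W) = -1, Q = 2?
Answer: -1/8 ≈ -0.12500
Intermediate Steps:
x(q) = 5 - q
v(J, y) = 2*J
H(T) = -2*T
1/H(v(2, x(h(-1)))) = 1/(-4*2) = 1/(-2*4) = 1/(-8) = -1/8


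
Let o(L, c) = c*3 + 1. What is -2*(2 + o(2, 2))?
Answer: -18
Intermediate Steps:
o(L, c) = 1 + 3*c (o(L, c) = 3*c + 1 = 1 + 3*c)
-2*(2 + o(2, 2)) = -2*(2 + (1 + 3*2)) = -2*(2 + (1 + 6)) = -2*(2 + 7) = -2*9 = -18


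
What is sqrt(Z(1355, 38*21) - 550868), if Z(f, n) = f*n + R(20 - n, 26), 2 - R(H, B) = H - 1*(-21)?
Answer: sqrt(531181) ≈ 728.82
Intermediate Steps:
R(H, B) = -19 - H (R(H, B) = 2 - (H - 1*(-21)) = 2 - (H + 21) = 2 - (21 + H) = 2 + (-21 - H) = -19 - H)
Z(f, n) = -39 + n + f*n (Z(f, n) = f*n + (-19 - (20 - n)) = f*n + (-19 + (-20 + n)) = f*n + (-39 + n) = -39 + n + f*n)
sqrt(Z(1355, 38*21) - 550868) = sqrt((-39 + 38*21 + 1355*(38*21)) - 550868) = sqrt((-39 + 798 + 1355*798) - 550868) = sqrt((-39 + 798 + 1081290) - 550868) = sqrt(1082049 - 550868) = sqrt(531181)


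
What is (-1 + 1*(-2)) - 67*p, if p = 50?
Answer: -3353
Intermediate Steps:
(-1 + 1*(-2)) - 67*p = (-1 + 1*(-2)) - 67*50 = (-1 - 2) - 3350 = -3 - 3350 = -3353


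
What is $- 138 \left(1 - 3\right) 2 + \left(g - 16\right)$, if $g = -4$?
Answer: $532$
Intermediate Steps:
$- 138 \left(1 - 3\right) 2 + \left(g - 16\right) = - 138 \left(1 - 3\right) 2 - 20 = - 138 \left(\left(-2\right) 2\right) - 20 = \left(-138\right) \left(-4\right) - 20 = 552 - 20 = 532$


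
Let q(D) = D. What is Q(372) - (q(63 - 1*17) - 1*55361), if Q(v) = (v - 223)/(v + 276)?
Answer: 35844269/648 ≈ 55315.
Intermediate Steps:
Q(v) = (-223 + v)/(276 + v)
Q(372) - (q(63 - 1*17) - 1*55361) = (-223 + 372)/(276 + 372) - ((63 - 1*17) - 1*55361) = 149/648 - ((63 - 17) - 55361) = (1/648)*149 - (46 - 55361) = 149/648 - 1*(-55315) = 149/648 + 55315 = 35844269/648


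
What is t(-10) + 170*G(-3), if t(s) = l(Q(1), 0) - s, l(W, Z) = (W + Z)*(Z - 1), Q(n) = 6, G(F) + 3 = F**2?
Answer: 1024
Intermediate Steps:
G(F) = -3 + F**2
l(W, Z) = (-1 + Z)*(W + Z) (l(W, Z) = (W + Z)*(-1 + Z) = (-1 + Z)*(W + Z))
t(s) = -6 - s (t(s) = (0**2 - 1*6 - 1*0 + 6*0) - s = (0 - 6 + 0 + 0) - s = -6 - s)
t(-10) + 170*G(-3) = (-6 - 1*(-10)) + 170*(-3 + (-3)**2) = (-6 + 10) + 170*(-3 + 9) = 4 + 170*6 = 4 + 1020 = 1024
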